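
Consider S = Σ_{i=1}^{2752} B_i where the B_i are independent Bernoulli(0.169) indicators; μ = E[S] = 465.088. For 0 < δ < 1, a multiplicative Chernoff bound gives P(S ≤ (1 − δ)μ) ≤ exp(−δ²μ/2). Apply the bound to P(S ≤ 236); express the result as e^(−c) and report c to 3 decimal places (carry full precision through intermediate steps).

Write 236 = (1 − δ)μ, so δ = 1 − 236/465.088 = 0.4925691…
Then the exponent is δ²μ/2 = (μ − 236)²/(2μ) = 56.420841.

56.421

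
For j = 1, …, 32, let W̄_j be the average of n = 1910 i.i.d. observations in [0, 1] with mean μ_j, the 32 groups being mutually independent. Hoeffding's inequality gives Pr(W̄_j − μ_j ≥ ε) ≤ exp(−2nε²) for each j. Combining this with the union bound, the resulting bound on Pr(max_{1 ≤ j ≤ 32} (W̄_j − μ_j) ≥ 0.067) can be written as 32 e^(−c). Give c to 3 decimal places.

Union bound over the 32 events: Pr(max_{1 ≤ j ≤ 32} (W̄_j − μ_j) ≥ 0.067) ≤ 32·exp(−2nε²) = 32 exp(−2·1910·0.067²).
So c = 2·1910·0.067² = 17.1480.

17.148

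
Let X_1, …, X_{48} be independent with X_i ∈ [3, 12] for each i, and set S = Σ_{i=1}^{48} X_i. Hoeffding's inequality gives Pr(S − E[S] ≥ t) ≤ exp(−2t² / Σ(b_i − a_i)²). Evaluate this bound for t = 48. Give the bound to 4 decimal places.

0.3057

Σ(b_i − a_i)² = 48·(9)² = 3888.
Exponent = 2·48²/3888 = 1.1852.
Bound = exp(−1.1852) = 0.30569.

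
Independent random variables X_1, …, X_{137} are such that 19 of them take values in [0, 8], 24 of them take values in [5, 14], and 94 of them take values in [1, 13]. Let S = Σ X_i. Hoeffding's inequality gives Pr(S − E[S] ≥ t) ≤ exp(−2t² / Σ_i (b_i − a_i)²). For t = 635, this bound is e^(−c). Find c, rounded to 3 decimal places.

48.302

Σ(b_i − a_i)² = 19·8² + 24·9² + 94·12² = 16696.
c = 2t² / 16696 = 2·635² / 16696 = 48.3020.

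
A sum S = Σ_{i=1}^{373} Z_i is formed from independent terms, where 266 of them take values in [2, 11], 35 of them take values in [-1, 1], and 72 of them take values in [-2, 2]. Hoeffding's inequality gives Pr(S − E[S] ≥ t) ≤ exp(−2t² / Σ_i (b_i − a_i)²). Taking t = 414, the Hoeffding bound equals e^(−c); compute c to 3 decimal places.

Σ(b_i − a_i)² = 266·9² + 35·2² + 72·4² = 22838.
c = 2t² / 22838 = 2·414² / 22838 = 15.0097.

15.010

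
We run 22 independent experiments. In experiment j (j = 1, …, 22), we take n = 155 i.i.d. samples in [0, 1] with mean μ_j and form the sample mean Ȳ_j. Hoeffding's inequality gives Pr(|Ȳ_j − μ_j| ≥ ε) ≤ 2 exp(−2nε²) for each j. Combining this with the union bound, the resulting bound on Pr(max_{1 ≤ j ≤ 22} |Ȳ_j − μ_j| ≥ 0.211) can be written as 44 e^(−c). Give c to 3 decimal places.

Union bound over the 22 events: Pr(max_{1 ≤ j ≤ 22} |Ȳ_j − μ_j| ≥ 0.211) ≤ 22·2·exp(−2nε²) = 44 exp(−2·155·0.211²).
So c = 2·155·0.211² = 13.8015.

13.802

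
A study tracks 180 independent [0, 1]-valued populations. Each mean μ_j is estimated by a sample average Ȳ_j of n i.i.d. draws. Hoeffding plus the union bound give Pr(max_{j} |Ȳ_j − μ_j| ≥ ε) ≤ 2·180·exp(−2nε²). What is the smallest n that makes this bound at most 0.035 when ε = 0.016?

Need 2·180·exp(−2nε²) ≤ 0.035, i.e. exp(−2nε²) ≤ 0.035/360.
So 2nε² ≥ ln(360/0.035) = 9.238511.
Hence n ≥ 9.238511/(2·0.016²) = 18043.967.
The smallest integer n is 18044.

18044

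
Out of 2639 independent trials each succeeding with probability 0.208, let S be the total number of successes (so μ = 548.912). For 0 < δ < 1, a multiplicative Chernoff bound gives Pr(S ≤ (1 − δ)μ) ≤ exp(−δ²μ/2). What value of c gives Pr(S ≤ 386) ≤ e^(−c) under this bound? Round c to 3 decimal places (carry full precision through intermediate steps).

24.175

Write 386 = (1 − δ)μ, so δ = 1 − 386/548.912 = 0.2967907…
Then the exponent is δ²μ/2 = (μ − 386)²/(2μ) = 24.175387.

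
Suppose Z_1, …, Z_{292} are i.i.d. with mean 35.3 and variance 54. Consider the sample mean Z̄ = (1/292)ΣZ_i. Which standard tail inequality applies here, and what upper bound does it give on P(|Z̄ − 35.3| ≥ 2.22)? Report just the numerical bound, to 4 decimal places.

0.0375

With mean and variance of each term known, Chebyshev's inequality bounds the deviation of the sum (or sample mean).
Var(Z̄) = Var(Z_i)/n = 54/292 = 0.18493.
Chebyshev: P(|Z̄ − 35.3| ≥ 2.22) ≤ Var(Z̄)/(2.22)² = 54/(292·2.22²) = 0.0375.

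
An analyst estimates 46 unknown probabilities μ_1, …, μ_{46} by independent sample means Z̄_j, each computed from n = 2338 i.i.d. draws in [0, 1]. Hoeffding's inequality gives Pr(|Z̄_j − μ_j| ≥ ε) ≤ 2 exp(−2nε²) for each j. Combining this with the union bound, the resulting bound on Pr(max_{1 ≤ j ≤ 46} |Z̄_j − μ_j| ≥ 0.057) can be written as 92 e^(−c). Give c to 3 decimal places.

Union bound over the 46 events: Pr(max_{1 ≤ j ≤ 46} |Z̄_j − μ_j| ≥ 0.057) ≤ 46·2·exp(−2nε²) = 92 exp(−2·2338·0.057²).
So c = 2·2338·0.057² = 15.1923.

15.192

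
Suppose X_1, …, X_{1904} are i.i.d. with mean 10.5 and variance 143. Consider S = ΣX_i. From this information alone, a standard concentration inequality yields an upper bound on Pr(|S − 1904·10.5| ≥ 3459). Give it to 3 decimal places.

With mean and variance of each term known, Chebyshev's inequality bounds the deviation of the sum (or sample mean).
Var(S) = n·Var(X_i) = 1904·143 = 272272.
Chebyshev: Pr(|S − 1904·10.5| ≥ 3459) ≤ Var(S)/3459² = 272272/11964681 = 0.0228.

0.023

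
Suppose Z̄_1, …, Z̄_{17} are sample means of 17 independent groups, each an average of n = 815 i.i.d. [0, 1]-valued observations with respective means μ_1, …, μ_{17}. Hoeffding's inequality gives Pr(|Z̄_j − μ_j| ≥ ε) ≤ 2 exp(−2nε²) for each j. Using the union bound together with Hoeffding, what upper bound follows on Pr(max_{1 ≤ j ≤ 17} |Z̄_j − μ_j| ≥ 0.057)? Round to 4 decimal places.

0.1704

Per-experiment Hoeffding bound: 2·exp(−2·815·0.057²) = 2·exp(−5.29587) = 0.010025.
Union bound over 17 events: 17·0.010025 = 0.17042.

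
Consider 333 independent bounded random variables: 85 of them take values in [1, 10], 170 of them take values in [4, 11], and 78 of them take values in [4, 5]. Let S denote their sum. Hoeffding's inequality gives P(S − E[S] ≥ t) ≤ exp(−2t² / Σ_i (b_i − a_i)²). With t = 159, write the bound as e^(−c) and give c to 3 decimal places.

3.306

Σ(b_i − a_i)² = 85·9² + 170·7² + 78·1² = 15293.
c = 2t² / 15293 = 2·159² / 15293 = 3.3062.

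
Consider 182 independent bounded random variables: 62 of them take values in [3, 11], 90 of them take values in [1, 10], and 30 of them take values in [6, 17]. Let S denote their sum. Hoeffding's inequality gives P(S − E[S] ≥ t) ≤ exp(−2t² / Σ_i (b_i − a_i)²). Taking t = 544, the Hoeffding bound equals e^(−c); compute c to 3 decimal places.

39.755

Σ(b_i − a_i)² = 62·8² + 90·9² + 30·11² = 14888.
c = 2t² / 14888 = 2·544² / 14888 = 39.7550.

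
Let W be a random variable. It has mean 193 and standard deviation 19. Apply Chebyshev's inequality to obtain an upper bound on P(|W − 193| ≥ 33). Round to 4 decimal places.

0.3315

Chebyshev: P(|W − μ| ≥ t) ≤ Var(W)/t².
Var(W) = σ² = 19² = 361.
Bound = 361 / 1089 = 0.3315.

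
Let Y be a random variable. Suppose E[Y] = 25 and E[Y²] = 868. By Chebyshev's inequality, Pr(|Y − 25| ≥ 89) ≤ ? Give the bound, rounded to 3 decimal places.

Var(Y) = E[Y²] − (E[Y])² = 868 − 625 = 243.
Chebyshev's inequality: Pr(|Y − μ| ≥ t) ≤ Var(Y)/t² = 243/7921 = 0.0307.

0.031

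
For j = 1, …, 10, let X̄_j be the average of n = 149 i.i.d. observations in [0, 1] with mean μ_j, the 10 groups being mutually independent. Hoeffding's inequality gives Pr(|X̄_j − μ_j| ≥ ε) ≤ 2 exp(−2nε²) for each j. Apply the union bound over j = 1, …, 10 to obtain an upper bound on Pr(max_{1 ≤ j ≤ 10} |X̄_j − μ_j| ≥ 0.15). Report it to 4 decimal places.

Per-experiment Hoeffding bound: 2·exp(−2·149·0.15²) = 2·exp(−6.70500) = 0.0024495.
Union bound over 10 events: 10·0.0024495 = 0.02450.

0.0245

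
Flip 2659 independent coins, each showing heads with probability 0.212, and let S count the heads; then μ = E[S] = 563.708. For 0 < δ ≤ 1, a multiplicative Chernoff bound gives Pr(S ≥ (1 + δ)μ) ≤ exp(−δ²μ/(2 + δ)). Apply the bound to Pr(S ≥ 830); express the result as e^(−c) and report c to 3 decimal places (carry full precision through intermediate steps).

Write 830 = (1 + δ)μ, so δ = 830/563.708 − 1 = 0.4723935…
Then the exponent is δ²μ/(2 + δ) = (830 − μ)² / (μ·(2 + δ)) = 50.879689.

50.880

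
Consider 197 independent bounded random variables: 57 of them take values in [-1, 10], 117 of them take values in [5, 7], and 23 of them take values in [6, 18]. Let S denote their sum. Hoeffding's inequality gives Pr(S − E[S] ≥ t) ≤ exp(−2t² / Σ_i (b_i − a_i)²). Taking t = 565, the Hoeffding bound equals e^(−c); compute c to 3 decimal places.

Σ(b_i − a_i)² = 57·11² + 117·2² + 23·12² = 10677.
c = 2t² / 10677 = 2·565² / 10677 = 59.7968.

59.797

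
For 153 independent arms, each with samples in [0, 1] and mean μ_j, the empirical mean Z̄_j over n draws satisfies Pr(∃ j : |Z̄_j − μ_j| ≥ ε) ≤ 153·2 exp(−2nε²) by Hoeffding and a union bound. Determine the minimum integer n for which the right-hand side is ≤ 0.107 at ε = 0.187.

114

Need 2·153·exp(−2nε²) ≤ 0.107, i.e. exp(−2nε²) ≤ 0.107/306.
So 2nε² ≥ ln(306/0.107) = 7.958512.
Hence n ≥ 7.958512/(2·0.187²) = 113.794.
The smallest integer n is 114.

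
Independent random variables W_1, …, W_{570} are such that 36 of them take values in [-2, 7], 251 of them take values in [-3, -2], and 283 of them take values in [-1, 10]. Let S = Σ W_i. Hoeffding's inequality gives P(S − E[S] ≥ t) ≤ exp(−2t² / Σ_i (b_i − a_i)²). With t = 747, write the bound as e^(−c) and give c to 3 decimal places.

Σ(b_i − a_i)² = 36·9² + 251·1² + 283·11² = 37410.
c = 2t² / 37410 = 2·747² / 37410 = 29.8321.

29.832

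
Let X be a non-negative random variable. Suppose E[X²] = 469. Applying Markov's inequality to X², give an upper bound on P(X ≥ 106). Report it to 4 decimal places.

Since X ≥ 0, the event {X ≥ 106} is the same as {X² ≥ 11236}.
Markov's inequality applied to X² gives P(X² ≥ 11236) ≤ E[X²]/11236 = 469/11236 = 0.0417.

0.0417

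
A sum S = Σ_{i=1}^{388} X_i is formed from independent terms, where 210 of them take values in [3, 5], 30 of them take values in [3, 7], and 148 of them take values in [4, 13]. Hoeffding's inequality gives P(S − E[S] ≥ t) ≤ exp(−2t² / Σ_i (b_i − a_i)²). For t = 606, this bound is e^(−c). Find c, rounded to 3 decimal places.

55.190

Σ(b_i − a_i)² = 210·2² + 30·4² + 148·9² = 13308.
c = 2t² / 13308 = 2·606² / 13308 = 55.1903.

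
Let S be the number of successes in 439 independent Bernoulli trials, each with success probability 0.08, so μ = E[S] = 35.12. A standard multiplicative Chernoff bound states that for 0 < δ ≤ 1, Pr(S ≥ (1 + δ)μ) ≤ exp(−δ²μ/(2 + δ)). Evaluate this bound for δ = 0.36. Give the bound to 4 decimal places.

Exponent = δ²μ/(2 + δ) = 0.36²·35.12/2.36 = 1.9286.
Bound = exp(−1.9286) = 0.14535.

0.1453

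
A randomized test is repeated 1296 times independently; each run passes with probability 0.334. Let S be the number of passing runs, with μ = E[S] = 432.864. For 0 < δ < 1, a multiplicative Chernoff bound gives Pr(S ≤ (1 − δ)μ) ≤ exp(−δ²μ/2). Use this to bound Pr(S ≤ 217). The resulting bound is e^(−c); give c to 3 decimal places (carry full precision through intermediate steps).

53.824

Write 217 = (1 − δ)μ, so δ = 1 − 217/432.864 = 0.4986878…
Then the exponent is δ²μ/2 = (μ − 217)²/(2μ) = 53.824373.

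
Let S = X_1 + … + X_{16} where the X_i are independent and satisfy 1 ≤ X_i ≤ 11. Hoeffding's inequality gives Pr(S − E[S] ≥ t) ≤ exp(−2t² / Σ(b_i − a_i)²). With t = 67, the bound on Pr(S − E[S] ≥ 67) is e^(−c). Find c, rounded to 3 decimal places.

Σ(b_i − a_i)² = 16·(10)² = 1600.
c = 2t²/1600 = 2·67²/1600 = 5.6113.

5.611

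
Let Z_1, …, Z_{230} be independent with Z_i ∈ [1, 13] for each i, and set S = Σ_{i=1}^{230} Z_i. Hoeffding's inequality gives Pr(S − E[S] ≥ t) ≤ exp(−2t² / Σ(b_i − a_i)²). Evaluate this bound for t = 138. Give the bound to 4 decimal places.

Σ(b_i − a_i)² = 230·(12)² = 33120.
Exponent = 2·138²/33120 = 1.1500.
Bound = exp(−1.1500) = 0.31664.

0.3166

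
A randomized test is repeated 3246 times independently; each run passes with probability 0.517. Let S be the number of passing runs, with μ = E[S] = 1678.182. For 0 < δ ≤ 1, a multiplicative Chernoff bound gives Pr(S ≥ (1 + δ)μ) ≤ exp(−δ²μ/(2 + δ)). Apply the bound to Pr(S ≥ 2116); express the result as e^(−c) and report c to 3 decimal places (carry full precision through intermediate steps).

50.521

Write 2116 = (1 + δ)μ, so δ = 2116/1678.182 − 1 = 0.2608883…
Then the exponent is δ²μ/(2 + δ) = (2116 − μ)² / (μ·(2 + δ)) = 50.520666.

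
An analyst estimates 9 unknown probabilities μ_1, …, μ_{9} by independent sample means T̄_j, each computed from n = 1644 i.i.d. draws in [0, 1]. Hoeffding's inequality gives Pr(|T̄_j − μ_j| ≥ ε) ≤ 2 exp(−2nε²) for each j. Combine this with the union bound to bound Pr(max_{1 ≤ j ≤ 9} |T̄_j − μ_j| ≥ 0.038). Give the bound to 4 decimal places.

0.1561

Per-experiment Hoeffding bound: 2·exp(−2·1644·0.038²) = 2·exp(−4.74787) = 0.01734.
Union bound over 9 events: 9·0.01734 = 0.15606.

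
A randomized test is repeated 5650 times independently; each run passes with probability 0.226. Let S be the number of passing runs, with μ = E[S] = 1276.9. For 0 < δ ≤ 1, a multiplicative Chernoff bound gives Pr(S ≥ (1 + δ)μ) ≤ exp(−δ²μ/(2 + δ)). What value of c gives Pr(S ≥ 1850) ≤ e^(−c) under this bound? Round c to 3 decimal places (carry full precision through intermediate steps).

Write 1850 = (1 + δ)μ, so δ = 1850/1276.9 − 1 = 0.4488214…
Then the exponent is δ²μ/(2 + δ) = (1850 − μ)² / (μ·(2 + δ)) = 105.038092.

105.038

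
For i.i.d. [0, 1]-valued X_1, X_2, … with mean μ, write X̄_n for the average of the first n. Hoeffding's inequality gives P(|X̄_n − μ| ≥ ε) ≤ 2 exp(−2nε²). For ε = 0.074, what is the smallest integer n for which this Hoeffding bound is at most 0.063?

316

Require 2·exp(−2nε²) ≤ 0.063, i.e. 2nε² ≥ ln(2/0.063) = 3.457768.
So n ≥ 3.457768 / (2·0.074²) = 315.720.
The smallest integer n is 316.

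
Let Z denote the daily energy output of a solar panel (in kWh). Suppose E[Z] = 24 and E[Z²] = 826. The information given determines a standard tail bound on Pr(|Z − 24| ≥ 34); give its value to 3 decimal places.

The first two moments determine the variance, so Chebyshev's inequality is the sharpest standard bound available.
Var(Z) = E[Z²] − (E[Z])² = 826 − 576 = 250.
Chebyshev's inequality: Pr(|Z − μ| ≥ t) ≤ Var(Z)/t² = 250/1156 = 0.2163.

0.216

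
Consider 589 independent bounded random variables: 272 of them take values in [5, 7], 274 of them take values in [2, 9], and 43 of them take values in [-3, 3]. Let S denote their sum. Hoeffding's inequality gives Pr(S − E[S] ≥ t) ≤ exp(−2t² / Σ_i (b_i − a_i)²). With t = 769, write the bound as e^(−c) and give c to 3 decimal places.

Σ(b_i − a_i)² = 272·2² + 274·7² + 43·6² = 16062.
c = 2t² / 16062 = 2·769² / 16062 = 73.6348.

73.635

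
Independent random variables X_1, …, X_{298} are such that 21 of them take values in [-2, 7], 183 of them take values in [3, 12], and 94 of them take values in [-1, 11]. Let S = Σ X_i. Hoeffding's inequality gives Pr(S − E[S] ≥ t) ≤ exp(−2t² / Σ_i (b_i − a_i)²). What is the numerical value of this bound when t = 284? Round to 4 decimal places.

Σ(b_i − a_i)² = 21·9² + 183·9² + 94·12² = 30060.
Exponent = 2·284² / 30060 = 5.36633.
Bound = exp(−5.36633) = 0.00467.

0.0047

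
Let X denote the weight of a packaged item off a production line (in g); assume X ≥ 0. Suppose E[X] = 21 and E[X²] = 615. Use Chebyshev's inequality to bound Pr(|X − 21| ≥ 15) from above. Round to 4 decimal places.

0.7733

Var(X) = E[X²] − (E[X])² = 615 − 441 = 174.
Chebyshev's inequality: Pr(|X − μ| ≥ t) ≤ Var(X)/t² = 174/225 = 0.7733.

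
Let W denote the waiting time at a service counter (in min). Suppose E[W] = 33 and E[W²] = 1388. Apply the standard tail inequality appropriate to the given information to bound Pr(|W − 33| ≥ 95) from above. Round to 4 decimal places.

0.0331

The first two moments determine the variance, so Chebyshev's inequality is the sharpest standard bound available.
Var(W) = E[W²] − (E[W])² = 1388 − 1089 = 299.
Chebyshev's inequality: Pr(|W − μ| ≥ t) ≤ Var(W)/t² = 299/9025 = 0.0331.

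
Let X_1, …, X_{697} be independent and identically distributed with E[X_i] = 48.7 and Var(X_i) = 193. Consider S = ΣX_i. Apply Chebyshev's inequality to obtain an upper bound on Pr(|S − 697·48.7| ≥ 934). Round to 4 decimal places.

0.1542

Var(S) = n·Var(X_i) = 697·193 = 134521.
Chebyshev: Pr(|S − 697·48.7| ≥ 934) ≤ Var(S)/934² = 134521/872356 = 0.1542.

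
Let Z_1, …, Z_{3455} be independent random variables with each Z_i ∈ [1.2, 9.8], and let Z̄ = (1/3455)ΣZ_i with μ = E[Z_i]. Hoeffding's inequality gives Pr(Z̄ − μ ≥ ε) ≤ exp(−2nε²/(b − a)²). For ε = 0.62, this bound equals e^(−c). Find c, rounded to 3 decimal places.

c = 2nε²/(b − a)² = 2·3455·0.62² / 8.6² = 35.9141.

35.914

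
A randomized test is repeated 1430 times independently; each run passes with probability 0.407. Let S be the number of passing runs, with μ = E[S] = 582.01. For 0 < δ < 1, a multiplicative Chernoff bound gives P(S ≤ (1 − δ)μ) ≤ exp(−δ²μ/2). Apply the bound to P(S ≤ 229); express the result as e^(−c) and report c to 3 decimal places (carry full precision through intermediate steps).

Write 229 = (1 − δ)μ, so δ = 1 − 229/582.01 = 0.606536…
Then the exponent is δ²μ/2 = (μ − 229)²/(2μ) = 107.056631.

107.057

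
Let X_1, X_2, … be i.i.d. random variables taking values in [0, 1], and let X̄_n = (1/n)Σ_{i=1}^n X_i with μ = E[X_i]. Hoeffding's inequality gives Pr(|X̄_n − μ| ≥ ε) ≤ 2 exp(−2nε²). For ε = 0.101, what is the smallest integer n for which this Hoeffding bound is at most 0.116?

140

Require 2·exp(−2nε²) ≤ 0.116, i.e. 2nε² ≥ ln(2/0.116) = 2.847312.
So n ≥ 2.847312 / (2·0.101²) = 139.560.
The smallest integer n is 140.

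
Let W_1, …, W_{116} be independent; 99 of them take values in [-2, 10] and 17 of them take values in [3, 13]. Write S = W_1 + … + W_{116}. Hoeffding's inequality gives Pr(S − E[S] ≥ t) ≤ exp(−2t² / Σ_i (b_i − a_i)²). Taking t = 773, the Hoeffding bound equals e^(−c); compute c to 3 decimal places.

Σ(b_i − a_i)² = 99·12² + 17·10² = 15956.
c = 2t² / 15956 = 2·773² / 15956 = 74.8971.

74.897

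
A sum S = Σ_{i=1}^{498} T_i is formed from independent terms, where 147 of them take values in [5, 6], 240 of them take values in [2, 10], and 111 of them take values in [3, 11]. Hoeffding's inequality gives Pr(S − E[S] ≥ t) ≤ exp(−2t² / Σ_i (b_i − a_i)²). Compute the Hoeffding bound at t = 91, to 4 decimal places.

0.4807

Σ(b_i − a_i)² = 147·1² + 240·8² + 111·8² = 22611.
Exponent = 2·91² / 22611 = 0.73248.
Bound = exp(−0.73248) = 0.48072.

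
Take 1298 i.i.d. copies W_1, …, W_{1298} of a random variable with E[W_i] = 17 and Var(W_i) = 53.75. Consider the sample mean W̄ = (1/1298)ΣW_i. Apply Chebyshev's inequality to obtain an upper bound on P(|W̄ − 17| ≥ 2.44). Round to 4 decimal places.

Var(W̄) = Var(W_i)/n = 53.75/1298 = 0.04141.
Chebyshev: P(|W̄ − 17| ≥ 2.44) ≤ Var(W̄)/(2.44)² = 53.75/(1298·2.44²) = 0.0070.

0.0070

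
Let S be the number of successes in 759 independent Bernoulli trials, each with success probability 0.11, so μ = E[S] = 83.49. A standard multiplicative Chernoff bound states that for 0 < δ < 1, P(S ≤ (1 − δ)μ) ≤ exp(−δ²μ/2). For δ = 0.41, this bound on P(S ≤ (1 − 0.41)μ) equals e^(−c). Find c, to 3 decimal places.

7.017

c = δ²μ/2 = 0.41²·83.49/2 = 7.0173.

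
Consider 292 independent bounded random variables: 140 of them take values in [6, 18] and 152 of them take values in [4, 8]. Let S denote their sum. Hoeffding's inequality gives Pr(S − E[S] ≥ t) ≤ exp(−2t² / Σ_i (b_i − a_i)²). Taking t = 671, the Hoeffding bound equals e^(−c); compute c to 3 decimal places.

39.858

Σ(b_i − a_i)² = 140·12² + 152·4² = 22592.
c = 2t² / 22592 = 2·671² / 22592 = 39.8584.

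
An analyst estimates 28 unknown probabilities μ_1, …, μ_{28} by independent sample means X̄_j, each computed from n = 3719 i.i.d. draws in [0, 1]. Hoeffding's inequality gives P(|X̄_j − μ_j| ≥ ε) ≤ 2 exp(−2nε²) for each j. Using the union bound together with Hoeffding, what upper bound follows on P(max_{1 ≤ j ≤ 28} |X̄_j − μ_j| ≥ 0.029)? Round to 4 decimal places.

0.1075

Per-experiment Hoeffding bound: 2·exp(−2·3719·0.029²) = 2·exp(−6.25536) = 0.0038403.
Union bound over 28 events: 28·0.0038403 = 0.10753.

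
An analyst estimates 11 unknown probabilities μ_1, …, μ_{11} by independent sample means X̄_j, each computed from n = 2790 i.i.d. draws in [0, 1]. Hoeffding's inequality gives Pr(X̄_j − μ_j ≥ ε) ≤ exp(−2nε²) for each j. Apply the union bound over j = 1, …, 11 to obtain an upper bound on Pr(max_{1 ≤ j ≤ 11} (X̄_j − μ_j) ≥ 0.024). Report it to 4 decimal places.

Per-experiment Hoeffding bound: exp(−2·2790·0.024²) = exp(−3.21408) = 0.040192.
Union bound over 11 events: 11·0.040192 = 0.44212.

0.4421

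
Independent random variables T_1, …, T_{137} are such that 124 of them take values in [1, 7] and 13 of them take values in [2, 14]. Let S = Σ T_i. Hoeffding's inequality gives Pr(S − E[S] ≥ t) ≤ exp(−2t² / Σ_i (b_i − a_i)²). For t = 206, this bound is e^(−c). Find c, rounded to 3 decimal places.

13.395

Σ(b_i − a_i)² = 124·6² + 13·12² = 6336.
c = 2t² / 6336 = 2·206² / 6336 = 13.3952.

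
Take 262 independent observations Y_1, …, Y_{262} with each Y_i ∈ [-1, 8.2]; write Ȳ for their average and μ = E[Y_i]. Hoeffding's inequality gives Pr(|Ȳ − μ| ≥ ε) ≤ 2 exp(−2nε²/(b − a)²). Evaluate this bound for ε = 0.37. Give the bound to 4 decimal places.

0.8569

Exponent: 2nε²/(b − a)² = 2·262·0.37² / 9.2² = 0.84754.
Bound = 2·exp(−0.84754) = 0.85694.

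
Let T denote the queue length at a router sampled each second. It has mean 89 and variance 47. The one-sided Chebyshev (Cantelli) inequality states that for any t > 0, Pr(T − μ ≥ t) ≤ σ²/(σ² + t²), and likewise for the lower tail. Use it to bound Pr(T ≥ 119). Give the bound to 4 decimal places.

Here σ² = 47 and t = 30, so σ² + t² = 947.
Cantelli's bound: 47/947 = 0.0496.

0.0496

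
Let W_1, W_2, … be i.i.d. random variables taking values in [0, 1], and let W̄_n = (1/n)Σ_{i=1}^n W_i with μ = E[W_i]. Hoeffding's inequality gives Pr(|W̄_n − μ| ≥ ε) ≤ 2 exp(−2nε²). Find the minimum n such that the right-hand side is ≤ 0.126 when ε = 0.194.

Require 2·exp(−2nε²) ≤ 0.126, i.e. 2nε² ≥ ln(2/0.126) = 2.764621.
So n ≥ 2.764621 / (2·0.194²) = 36.728.
The smallest integer n is 37.

37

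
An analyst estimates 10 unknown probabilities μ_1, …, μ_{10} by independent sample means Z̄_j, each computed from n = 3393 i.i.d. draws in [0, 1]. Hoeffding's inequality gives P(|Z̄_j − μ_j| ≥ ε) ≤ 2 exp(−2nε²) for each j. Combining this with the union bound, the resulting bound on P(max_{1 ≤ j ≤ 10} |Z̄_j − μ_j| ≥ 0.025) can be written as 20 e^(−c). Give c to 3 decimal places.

Union bound over the 10 events: P(max_{1 ≤ j ≤ 10} |Z̄_j − μ_j| ≥ 0.025) ≤ 10·2·exp(−2nε²) = 20 exp(−2·3393·0.025²).
So c = 2·3393·0.025² = 4.2412.

4.241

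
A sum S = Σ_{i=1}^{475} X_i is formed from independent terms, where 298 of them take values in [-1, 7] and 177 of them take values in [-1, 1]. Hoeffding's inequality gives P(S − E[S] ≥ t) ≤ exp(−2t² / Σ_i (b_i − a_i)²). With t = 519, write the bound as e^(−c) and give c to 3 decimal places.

Σ(b_i − a_i)² = 298·8² + 177·2² = 19780.
c = 2t² / 19780 = 2·519² / 19780 = 27.2357.

27.236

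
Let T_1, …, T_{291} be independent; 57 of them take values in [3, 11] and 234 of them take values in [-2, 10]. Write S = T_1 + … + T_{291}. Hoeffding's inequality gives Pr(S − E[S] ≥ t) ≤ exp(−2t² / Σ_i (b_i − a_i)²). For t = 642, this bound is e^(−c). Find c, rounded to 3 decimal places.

22.074

Σ(b_i − a_i)² = 57·8² + 234·12² = 37344.
c = 2t² / 37344 = 2·642² / 37344 = 22.0739.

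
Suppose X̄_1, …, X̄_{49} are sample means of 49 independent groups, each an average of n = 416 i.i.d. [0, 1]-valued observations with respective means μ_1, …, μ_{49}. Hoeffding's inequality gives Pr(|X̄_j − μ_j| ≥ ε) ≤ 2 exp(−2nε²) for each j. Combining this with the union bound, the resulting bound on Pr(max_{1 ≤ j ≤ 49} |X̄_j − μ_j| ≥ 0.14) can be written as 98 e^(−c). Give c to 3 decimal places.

Union bound over the 49 events: Pr(max_{1 ≤ j ≤ 49} |X̄_j − μ_j| ≥ 0.14) ≤ 49·2·exp(−2nε²) = 98 exp(−2·416·0.14²).
So c = 2·416·0.14² = 16.3072.

16.307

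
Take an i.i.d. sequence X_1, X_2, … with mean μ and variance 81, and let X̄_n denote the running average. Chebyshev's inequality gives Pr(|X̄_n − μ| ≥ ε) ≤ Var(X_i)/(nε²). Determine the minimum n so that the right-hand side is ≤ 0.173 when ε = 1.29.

282

Require 81/(n·1.29²) ≤ 0.173, i.e. n ≥ 81/(0.173·1.29²) = 281.358.
The smallest integer n is 282.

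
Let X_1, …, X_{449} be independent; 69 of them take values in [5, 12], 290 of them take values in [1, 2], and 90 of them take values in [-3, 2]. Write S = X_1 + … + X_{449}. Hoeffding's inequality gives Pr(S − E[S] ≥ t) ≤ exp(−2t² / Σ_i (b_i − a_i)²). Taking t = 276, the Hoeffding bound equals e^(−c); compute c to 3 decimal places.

Σ(b_i − a_i)² = 69·7² + 290·1² + 90·5² = 5921.
c = 2t² / 5921 = 2·276² / 5921 = 25.7308.

25.731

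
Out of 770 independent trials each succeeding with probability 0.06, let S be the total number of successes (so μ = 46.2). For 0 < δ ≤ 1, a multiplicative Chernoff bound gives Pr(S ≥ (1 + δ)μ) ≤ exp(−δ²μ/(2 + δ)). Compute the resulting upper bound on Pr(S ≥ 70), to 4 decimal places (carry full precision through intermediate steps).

Write 70 = (1 + δ)μ, so δ = 70/46.2 − 1 = 0.5151515…
Then the exponent is δ²μ/(2 + δ) = (70 − μ)² / (μ·(2 + δ)) = 4.874699.
Bound = exp(−4.874699) = 0.00764.

0.0076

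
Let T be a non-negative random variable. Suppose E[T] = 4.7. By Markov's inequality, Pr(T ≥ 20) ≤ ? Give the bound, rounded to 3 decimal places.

Markov's inequality: for a non-negative random variable, Pr(T ≥ a) ≤ E[T]/a.
Here E[T] = 4.7 and a = 20, so the bound is 4.7/20 = 0.2350.

0.235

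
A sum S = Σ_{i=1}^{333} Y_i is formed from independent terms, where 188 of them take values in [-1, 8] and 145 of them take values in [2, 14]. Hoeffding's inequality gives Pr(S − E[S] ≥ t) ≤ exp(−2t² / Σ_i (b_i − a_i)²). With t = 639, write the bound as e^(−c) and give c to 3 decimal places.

Σ(b_i − a_i)² = 188·9² + 145·12² = 36108.
c = 2t² / 36108 = 2·639² / 36108 = 22.6167.

22.617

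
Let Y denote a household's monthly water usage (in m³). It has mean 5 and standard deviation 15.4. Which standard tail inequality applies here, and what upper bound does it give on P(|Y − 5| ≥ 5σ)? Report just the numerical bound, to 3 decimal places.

0.040

Mean and variance are known, so Chebyshev's inequality applies.
Chebyshev: P(|Y − μ| ≥ t) ≤ Var(Y)/t².
Var(Y) = σ² = 15.4² = 237.16.
t = 5·15.4 = 77.
Bound = 237.16 / 5929 = 0.0400.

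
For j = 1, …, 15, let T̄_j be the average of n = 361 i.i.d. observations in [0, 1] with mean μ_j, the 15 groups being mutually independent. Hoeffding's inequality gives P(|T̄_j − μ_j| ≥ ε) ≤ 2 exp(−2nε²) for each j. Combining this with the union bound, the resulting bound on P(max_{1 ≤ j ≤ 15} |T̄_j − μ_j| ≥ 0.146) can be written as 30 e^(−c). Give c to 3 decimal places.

15.390

Union bound over the 15 events: P(max_{1 ≤ j ≤ 15} |T̄_j − μ_j| ≥ 0.146) ≤ 15·2·exp(−2nε²) = 30 exp(−2·361·0.146²).
So c = 2·361·0.146² = 15.3902.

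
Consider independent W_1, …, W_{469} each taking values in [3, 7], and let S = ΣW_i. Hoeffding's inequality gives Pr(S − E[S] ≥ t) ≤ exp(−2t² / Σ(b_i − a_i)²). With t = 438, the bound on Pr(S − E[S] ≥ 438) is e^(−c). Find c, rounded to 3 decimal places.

51.131

Σ(b_i − a_i)² = 469·(4)² = 7504.
c = 2t²/7504 = 2·438²/7504 = 51.1311.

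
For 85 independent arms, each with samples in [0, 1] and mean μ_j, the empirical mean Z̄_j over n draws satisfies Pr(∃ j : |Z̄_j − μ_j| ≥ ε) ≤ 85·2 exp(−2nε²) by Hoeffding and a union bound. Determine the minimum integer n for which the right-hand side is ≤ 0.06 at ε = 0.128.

Need 2·85·exp(−2nε²) ≤ 0.06, i.e. exp(−2nε²) ≤ 0.06/170.
So 2nε² ≥ ln(170/0.06) = 7.949209.
Hence n ≥ 7.949209/(2·0.128²) = 242.591.
The smallest integer n is 243.

243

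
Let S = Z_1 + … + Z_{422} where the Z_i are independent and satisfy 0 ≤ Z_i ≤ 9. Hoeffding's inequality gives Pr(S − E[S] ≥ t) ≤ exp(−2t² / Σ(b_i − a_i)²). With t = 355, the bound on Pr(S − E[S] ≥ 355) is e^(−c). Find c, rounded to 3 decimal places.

7.374

Σ(b_i − a_i)² = 422·(9)² = 34182.
c = 2t²/34182 = 2·355²/34182 = 7.3738.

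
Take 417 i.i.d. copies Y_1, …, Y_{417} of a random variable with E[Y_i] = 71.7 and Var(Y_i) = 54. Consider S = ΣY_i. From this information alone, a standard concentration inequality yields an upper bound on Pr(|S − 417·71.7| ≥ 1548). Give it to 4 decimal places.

0.0094

With mean and variance of each term known, Chebyshev's inequality bounds the deviation of the sum (or sample mean).
Var(S) = n·Var(Y_i) = 417·54 = 22518.
Chebyshev: Pr(|S − 417·71.7| ≥ 1548) ≤ Var(S)/1548² = 22518/2396304 = 0.0094.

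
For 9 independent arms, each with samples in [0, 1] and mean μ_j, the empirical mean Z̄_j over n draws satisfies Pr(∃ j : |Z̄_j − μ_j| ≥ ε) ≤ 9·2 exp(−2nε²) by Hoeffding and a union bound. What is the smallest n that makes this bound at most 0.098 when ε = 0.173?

88

Need 2·9·exp(−2nε²) ≤ 0.098, i.e. exp(−2nε²) ≤ 0.098/18.
So 2nε² ≥ ln(18/0.098) = 5.213160.
Hence n ≥ 5.213160/(2·0.173²) = 87.092.
The smallest integer n is 88.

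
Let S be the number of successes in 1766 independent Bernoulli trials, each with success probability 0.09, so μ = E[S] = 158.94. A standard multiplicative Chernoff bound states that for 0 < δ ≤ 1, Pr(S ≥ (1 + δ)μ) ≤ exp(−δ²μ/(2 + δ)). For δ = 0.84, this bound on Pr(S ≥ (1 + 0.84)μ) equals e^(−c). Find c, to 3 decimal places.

c = δ²μ/(2 + δ) = 0.84²·158.94/(2 + 0.84) = 39.4888.

39.489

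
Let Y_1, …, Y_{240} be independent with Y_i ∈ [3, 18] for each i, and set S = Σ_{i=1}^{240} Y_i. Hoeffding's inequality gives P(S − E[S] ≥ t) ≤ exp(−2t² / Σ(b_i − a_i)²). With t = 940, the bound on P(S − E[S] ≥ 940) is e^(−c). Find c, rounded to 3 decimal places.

Σ(b_i − a_i)² = 240·(15)² = 54000.
c = 2t²/54000 = 2·940²/54000 = 32.7259.

32.726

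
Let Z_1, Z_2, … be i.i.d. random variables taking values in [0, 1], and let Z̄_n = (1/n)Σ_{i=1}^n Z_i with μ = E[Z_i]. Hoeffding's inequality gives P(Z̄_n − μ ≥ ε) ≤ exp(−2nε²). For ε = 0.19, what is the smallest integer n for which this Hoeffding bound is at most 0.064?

Require exp(−2nε²) ≤ 0.064, i.e. 2nε² ≥ ln(1/0.064) = 2.748872.
So n ≥ 2.748872 / (2·0.19²) = 38.073.
The smallest integer n is 39.

39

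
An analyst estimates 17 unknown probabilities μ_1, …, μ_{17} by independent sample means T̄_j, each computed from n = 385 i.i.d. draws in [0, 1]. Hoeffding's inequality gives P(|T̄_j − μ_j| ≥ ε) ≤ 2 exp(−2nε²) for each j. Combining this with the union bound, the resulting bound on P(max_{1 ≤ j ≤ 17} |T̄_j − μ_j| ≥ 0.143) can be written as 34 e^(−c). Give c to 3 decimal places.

Union bound over the 17 events: P(max_{1 ≤ j ≤ 17} |T̄_j − μ_j| ≥ 0.143) ≤ 17·2·exp(−2nε²) = 34 exp(−2·385·0.143²).
So c = 2·385·0.143² = 15.7457.

15.746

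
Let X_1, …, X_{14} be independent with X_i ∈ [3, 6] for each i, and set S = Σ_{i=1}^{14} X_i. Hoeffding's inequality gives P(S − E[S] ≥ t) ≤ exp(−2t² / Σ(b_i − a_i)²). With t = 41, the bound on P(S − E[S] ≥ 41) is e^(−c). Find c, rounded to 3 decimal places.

26.683

Σ(b_i − a_i)² = 14·(3)² = 126.
c = 2t²/126 = 2·41²/126 = 26.6825.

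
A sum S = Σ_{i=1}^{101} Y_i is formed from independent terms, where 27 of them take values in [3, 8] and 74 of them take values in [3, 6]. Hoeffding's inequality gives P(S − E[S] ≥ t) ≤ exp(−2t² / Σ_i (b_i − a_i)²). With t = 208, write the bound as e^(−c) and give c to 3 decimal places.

64.525

Σ(b_i − a_i)² = 27·5² + 74·3² = 1341.
c = 2t² / 1341 = 2·208² / 1341 = 64.5250.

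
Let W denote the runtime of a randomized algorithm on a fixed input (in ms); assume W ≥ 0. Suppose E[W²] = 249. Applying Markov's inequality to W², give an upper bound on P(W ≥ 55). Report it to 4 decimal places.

Since W ≥ 0, the event {W ≥ 55} is the same as {W² ≥ 3025}.
Markov's inequality applied to W² gives P(W² ≥ 3025) ≤ E[W²]/3025 = 249/3025 = 0.0823.

0.0823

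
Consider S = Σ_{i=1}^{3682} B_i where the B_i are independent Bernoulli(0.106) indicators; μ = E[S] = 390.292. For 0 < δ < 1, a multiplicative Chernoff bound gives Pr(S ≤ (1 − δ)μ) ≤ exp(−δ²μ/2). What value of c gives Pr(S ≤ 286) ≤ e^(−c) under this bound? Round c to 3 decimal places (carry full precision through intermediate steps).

Write 286 = (1 − δ)μ, so δ = 1 − 286/390.292 = 0.2672153…
Then the exponent is δ²μ/2 = (μ − 286)²/(2μ) = 13.934210.

13.934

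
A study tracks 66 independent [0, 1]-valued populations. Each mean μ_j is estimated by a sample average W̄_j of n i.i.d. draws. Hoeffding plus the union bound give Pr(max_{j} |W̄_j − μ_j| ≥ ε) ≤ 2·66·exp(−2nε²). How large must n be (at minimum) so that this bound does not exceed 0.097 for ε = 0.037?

Need 2·66·exp(−2nε²) ≤ 0.097, i.e. exp(−2nε²) ≤ 0.097/132.
So 2nε² ≥ ln(132/0.097) = 7.215846.
Hence n ≥ 7.215846/(2·0.037²) = 2635.444.
The smallest integer n is 2636.

2636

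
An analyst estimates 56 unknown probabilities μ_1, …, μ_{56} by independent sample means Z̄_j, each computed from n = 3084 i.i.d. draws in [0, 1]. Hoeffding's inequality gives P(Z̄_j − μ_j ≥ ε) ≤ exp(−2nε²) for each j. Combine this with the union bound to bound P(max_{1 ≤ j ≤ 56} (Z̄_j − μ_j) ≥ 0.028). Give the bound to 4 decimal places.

Per-experiment Hoeffding bound: exp(−2·3084·0.028²) = exp(−4.83571) = 0.007941.
Union bound over 56 events: 56·0.007941 = 0.44470.

0.4447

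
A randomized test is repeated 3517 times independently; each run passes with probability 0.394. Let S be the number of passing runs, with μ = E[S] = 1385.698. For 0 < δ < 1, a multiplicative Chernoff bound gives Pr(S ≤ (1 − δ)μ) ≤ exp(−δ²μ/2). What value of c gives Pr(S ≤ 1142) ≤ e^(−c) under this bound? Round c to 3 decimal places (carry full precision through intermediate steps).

21.429

Write 1142 = (1 − δ)μ, so δ = 1 − 1142/1385.698 = 0.1758666…
Then the exponent is δ²μ/2 = (μ − 1142)²/(2μ) = 21.429170.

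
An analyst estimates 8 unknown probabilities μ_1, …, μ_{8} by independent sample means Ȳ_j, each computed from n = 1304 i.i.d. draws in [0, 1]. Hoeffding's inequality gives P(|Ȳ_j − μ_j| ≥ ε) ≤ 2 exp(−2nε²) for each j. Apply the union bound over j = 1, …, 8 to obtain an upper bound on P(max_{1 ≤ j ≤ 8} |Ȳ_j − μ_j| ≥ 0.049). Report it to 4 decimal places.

0.0305

Per-experiment Hoeffding bound: 2·exp(−2·1304·0.049²) = 2·exp(−6.26181) = 0.0038156.
Union bound over 8 events: 8·0.0038156 = 0.03052.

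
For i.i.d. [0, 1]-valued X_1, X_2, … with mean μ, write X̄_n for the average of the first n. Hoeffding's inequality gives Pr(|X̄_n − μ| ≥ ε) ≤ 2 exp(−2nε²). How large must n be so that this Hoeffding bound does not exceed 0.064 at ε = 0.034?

Require 2·exp(−2nε²) ≤ 0.064, i.e. 2nε² ≥ ln(2/0.064) = 3.442019.
So n ≥ 3.442019 / (2·0.034²) = 1488.763.
The smallest integer n is 1489.

1489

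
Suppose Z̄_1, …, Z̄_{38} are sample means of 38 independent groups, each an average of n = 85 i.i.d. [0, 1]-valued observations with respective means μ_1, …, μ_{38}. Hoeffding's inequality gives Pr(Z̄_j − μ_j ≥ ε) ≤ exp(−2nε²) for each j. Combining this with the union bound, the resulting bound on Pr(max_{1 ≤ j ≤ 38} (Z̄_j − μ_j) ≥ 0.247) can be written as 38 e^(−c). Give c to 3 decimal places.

10.372

Union bound over the 38 events: Pr(max_{1 ≤ j ≤ 38} (Z̄_j − μ_j) ≥ 0.247) ≤ 38·exp(−2nε²) = 38 exp(−2·85·0.247²).
So c = 2·85·0.247² = 10.3715.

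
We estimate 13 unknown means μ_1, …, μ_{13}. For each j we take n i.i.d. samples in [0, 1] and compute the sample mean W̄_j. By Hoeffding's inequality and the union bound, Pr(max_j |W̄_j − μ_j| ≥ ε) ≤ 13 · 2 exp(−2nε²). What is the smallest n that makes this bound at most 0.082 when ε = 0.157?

Need 2·13·exp(−2nε²) ≤ 0.082, i.e. exp(−2nε²) ≤ 0.082/26.
So 2nε² ≥ ln(26/0.082) = 5.759133.
Hence n ≥ 5.759133/(2·0.157²) = 116.823.
The smallest integer n is 117.

117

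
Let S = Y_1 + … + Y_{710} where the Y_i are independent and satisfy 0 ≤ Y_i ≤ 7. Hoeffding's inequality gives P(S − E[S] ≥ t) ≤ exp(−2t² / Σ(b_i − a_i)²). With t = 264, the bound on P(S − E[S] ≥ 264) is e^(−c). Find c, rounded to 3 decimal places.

Σ(b_i − a_i)² = 710·(7)² = 34790.
c = 2t²/34790 = 2·264²/34790 = 4.0067.

4.007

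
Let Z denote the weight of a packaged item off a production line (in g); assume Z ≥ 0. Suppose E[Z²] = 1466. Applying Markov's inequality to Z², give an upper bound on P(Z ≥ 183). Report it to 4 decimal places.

0.0438

Since Z ≥ 0, the event {Z ≥ 183} is the same as {Z² ≥ 33489}.
Markov's inequality applied to Z² gives P(Z² ≥ 33489) ≤ E[Z²]/33489 = 1466/33489 = 0.0438.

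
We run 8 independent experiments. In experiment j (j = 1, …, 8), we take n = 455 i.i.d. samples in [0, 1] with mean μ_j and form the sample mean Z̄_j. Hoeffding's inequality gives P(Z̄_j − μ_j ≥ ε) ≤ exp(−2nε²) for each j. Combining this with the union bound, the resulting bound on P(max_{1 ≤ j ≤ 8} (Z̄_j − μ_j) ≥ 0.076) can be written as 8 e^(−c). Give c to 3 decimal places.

5.256

Union bound over the 8 events: P(max_{1 ≤ j ≤ 8} (Z̄_j − μ_j) ≥ 0.076) ≤ 8·exp(−2nε²) = 8 exp(−2·455·0.076²).
So c = 2·455·0.076² = 5.2562.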